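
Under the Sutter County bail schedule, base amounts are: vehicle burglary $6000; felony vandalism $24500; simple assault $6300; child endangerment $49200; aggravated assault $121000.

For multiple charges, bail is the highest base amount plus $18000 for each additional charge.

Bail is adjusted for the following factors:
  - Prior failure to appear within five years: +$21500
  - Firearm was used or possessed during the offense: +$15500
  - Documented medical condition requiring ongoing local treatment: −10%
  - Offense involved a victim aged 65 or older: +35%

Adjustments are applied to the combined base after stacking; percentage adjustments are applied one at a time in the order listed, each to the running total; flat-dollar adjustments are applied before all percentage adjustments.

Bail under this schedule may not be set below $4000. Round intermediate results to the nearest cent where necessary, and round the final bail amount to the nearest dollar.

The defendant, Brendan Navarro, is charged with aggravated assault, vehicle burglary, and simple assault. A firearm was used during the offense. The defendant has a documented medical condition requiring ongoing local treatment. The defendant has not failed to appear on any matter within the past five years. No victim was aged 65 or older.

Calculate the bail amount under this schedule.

$155250

Base amounts from the schedule: aggravated assault $121000; vehicle burglary $6000; simple assault $6300.
Stacking rule: highest base plus $18000 per additional charge. Highest is aggravated assault at $121000; 2 additional charges → +$36000. Combined base = $157000.
Firearm was used or possessed during the offense (+$15500 flat): $157000 + $15500 = $172500.
Documented medical condition requiring ongoing local treatment (−10%): $172500 × 0.9 = $155250.
$155250 is at or above the $4000 minimum.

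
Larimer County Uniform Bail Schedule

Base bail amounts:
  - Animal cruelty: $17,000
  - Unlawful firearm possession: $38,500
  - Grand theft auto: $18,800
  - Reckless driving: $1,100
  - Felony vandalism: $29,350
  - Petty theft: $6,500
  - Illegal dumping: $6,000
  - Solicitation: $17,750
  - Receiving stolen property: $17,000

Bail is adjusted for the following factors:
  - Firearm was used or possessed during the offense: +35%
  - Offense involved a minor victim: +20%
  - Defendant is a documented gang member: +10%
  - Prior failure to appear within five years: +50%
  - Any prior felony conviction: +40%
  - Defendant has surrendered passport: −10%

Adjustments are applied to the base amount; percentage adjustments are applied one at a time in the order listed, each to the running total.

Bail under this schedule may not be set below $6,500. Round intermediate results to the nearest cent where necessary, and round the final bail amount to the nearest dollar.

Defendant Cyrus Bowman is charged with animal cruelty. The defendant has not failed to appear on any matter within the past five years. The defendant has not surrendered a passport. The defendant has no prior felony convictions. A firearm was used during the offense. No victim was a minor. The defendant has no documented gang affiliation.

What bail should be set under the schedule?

$22,950

Base amounts from the schedule: animal cruelty $17,000.
Single charge. Combined base = $17,000.
Firearm was used or possessed during the offense (+35%): $17,000 × 1.35 = $22,950.
$22,950 is at or above the $6,500 minimum.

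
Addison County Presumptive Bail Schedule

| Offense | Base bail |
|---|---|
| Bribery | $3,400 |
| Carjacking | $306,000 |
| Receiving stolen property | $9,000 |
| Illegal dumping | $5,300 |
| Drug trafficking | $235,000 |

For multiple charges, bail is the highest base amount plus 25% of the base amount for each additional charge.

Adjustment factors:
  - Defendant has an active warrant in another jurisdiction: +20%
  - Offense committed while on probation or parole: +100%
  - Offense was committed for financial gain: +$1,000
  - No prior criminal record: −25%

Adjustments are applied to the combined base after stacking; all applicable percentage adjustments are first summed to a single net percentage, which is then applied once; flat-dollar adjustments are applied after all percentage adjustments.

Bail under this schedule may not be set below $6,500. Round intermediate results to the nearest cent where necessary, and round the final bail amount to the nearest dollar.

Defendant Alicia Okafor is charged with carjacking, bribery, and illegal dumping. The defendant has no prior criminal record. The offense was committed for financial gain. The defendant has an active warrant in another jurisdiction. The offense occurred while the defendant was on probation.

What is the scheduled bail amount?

Base amounts from the schedule: carjacking $306,000; bribery $3,400; illegal dumping $5,300.
Stacking rule: highest base plus 25% of each additional charge. Highest is carjacking at $306,000. Additional: $3,400 × 25% = $850; $5,300 × 25% = $1,325. Combined base = $306,000 + $2,175 = $308,175.
Net percentage adjustment: +20% +100% −25% = +95%. $308,175 × 1.95 = $600,941.25.
Offense was committed for financial gain (+$1,000 flat): $600,941.25 + $1,000 = $601,941.25.
$601,941.25 is at or above the $6,500 minimum.
Rounded to the nearest dollar: $601,941.

$601,941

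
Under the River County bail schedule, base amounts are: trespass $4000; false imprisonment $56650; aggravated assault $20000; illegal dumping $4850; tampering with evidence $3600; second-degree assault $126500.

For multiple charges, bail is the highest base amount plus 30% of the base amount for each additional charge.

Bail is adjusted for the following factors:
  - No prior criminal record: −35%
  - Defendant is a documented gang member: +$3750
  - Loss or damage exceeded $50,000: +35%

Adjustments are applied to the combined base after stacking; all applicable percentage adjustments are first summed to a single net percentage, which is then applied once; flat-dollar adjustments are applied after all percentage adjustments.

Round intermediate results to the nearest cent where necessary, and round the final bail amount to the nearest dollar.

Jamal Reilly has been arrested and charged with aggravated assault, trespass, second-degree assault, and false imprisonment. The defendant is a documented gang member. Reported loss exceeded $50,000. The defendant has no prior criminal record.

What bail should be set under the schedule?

Base amounts from the schedule: aggravated assault $20000; trespass $4000; second-degree assault $126500; false imprisonment $56650.
Stacking rule: highest base plus 30% of each additional charge. Highest is second-degree assault at $126500. Additional: $20000 × 30% = $6000; $4000 × 30% = $1200; $56650 × 30% = $16995. Combined base = $126500 + $24195 = $150695.
Net percentage adjustment: −35% +35% = +0%. $150695 × 1 = $150695.
Defendant is a documented gang member (+$3750 flat): $150695 + $3750 = $154445.

$154445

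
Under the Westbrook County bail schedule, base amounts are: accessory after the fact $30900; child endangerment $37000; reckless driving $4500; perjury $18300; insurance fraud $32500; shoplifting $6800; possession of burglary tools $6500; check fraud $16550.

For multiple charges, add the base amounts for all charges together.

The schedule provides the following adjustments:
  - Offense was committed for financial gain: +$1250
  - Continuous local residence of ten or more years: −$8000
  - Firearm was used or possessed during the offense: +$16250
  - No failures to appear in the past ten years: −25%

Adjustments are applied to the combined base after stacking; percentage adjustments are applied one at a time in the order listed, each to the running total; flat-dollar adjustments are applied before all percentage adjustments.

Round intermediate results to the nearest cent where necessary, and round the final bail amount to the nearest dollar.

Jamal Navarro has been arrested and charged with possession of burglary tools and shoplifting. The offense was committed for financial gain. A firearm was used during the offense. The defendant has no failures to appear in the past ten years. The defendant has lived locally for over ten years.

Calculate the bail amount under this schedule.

Base amounts from the schedule: possession of burglary tools $6500; shoplifting $6800.
Stacking rule: sum of all bases. $6500 + $6800 = $13300.
Offense was committed for financial gain (+$1250 flat): $13300 + $1250 = $14550.
Continuous local residence of ten or more years (−$8000 flat): $14550 − $8000 = $6550.
Firearm was used or possessed during the offense (+$16250 flat): $6550 + $16250 = $22800.
No failures to appear in the past ten years (−25%): $22800 × 0.75 = $17100.

$17100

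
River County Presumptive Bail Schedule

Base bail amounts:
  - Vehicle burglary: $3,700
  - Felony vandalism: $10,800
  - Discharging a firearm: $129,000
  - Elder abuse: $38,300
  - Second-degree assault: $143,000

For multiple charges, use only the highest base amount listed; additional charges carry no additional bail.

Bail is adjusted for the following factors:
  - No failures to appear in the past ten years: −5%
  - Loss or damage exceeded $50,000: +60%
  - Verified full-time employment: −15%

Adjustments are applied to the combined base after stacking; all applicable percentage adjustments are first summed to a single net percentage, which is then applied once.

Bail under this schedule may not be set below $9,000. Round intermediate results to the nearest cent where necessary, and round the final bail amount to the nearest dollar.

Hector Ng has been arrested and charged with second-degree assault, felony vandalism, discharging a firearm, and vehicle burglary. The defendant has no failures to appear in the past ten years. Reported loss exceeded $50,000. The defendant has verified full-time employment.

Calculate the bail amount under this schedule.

Base amounts from the schedule: second-degree assault $143,000; felony vandalism $10,800; discharging a firearm $129,000; vehicle burglary $3,700.
Stacking rule: use the highest base only. Highest is second-degree assault at $143,000. Combined base = $143,000.
Net percentage adjustment: −5% +60% −15% = +40%. $143,000 × 1.4 = $200,200.
$200,200 is at or above the $9,000 minimum.

$200,200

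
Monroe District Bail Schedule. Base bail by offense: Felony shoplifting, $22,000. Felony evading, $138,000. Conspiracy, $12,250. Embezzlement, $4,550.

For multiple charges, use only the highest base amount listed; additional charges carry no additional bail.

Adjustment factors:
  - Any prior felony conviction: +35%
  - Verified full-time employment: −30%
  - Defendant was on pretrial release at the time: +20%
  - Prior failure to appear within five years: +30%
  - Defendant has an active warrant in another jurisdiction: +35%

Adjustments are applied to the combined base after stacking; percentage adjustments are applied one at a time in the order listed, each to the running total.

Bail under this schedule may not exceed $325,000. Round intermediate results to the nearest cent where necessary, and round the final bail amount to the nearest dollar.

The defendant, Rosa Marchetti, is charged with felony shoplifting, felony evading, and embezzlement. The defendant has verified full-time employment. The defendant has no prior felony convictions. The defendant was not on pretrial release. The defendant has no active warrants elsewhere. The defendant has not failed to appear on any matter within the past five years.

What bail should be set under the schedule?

Base amounts from the schedule: felony shoplifting $22,000; felony evading $138,000; embezzlement $4,550.
Stacking rule: use the highest base only. Highest is felony evading at $138,000. Combined base = $138,000.
Verified full-time employment (−30%): $138,000 × 0.7 = $96,600.
$96,600 is within the $325,000 maximum.

$96,600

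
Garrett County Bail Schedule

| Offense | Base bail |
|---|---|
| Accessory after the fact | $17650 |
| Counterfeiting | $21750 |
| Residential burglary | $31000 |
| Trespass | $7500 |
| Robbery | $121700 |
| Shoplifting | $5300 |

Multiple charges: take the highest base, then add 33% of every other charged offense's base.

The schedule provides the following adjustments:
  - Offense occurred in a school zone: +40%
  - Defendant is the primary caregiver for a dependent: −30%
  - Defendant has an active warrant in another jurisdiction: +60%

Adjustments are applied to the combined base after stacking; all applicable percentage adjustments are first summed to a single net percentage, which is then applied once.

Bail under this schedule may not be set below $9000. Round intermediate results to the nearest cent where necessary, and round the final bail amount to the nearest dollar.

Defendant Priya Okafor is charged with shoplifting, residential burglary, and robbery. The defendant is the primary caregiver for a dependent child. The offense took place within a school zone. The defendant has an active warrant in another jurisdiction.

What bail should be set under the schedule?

Base amounts from the schedule: shoplifting $5300; residential burglary $31000; robbery $121700.
Stacking rule: highest base plus 33% of each additional charge. Highest is robbery at $121700. Additional: $5300 × 33% = $1749; $31000 × 33% = $10230. Combined base = $121700 + $11979 = $133679.
Net percentage adjustment: +40% −30% +60% = +70%. $133679 × 1.7 = $227254.30.
$227254.30 is at or above the $9000 minimum.
Rounded to the nearest dollar: $227254.

$227254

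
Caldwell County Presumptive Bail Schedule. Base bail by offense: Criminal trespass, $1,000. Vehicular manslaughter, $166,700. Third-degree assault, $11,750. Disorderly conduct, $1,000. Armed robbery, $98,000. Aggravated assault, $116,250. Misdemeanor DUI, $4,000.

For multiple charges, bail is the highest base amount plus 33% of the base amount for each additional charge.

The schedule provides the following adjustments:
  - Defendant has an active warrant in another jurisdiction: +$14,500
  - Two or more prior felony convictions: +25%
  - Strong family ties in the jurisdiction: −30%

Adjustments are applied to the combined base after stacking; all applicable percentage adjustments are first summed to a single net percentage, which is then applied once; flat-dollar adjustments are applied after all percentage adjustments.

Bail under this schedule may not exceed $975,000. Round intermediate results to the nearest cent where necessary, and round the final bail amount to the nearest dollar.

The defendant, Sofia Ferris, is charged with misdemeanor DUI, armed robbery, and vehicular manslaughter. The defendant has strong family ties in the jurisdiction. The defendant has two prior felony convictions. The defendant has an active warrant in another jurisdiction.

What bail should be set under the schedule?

$204,842

Base amounts from the schedule: misdemeanor DUI $4,000; armed robbery $98,000; vehicular manslaughter $166,700.
Stacking rule: highest base plus 33% of each additional charge. Highest is vehicular manslaughter at $166,700. Additional: $4,000 × 33% = $1,320; $98,000 × 33% = $32,340. Combined base = $166,700 + $33,660 = $200,360.
Net percentage adjustment: +25% −30% = −5%. $200,360 × 0.95 = $190,342.
Defendant has an active warrant in another jurisdiction (+$14,500 flat): $190,342 + $14,500 = $204,842.
$204,842 is within the $975,000 maximum.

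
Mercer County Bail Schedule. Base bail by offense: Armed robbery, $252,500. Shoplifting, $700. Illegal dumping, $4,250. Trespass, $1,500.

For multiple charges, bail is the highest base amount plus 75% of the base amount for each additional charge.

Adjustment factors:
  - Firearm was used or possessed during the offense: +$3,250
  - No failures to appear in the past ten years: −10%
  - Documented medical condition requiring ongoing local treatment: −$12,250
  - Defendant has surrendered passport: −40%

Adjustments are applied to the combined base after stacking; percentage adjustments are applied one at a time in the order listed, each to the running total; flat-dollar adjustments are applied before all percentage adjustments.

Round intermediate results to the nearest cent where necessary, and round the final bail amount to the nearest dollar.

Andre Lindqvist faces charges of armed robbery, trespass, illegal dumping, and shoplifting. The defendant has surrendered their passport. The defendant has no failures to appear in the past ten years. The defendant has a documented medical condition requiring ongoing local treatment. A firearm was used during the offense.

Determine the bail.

Base amounts from the schedule: armed robbery $252,500; trespass $1,500; illegal dumping $4,250; shoplifting $700.
Stacking rule: highest base plus 75% of each additional charge. Highest is armed robbery at $252,500. Additional: $1,500 × 75% = $1,125; $4,250 × 75% = $3,187.50; $700 × 75% = $525. Combined base = $252,500 + $4,837.50 = $257,337.50.
Firearm was used or possessed during the offense (+$3,250 flat): $257,337.50 + $3,250 = $260,587.50.
Documented medical condition requiring ongoing local treatment (−$12,250 flat): $260,587.50 − $12,250 = $248,337.50.
No failures to appear in the past ten years (−10%): $248,337.50 × 0.9 = $223,503.75.
Defendant has surrendered passport (−40%): $223,503.75 × 0.6 = $134,102.25.
Rounded to the nearest dollar: $134,102.

$134,102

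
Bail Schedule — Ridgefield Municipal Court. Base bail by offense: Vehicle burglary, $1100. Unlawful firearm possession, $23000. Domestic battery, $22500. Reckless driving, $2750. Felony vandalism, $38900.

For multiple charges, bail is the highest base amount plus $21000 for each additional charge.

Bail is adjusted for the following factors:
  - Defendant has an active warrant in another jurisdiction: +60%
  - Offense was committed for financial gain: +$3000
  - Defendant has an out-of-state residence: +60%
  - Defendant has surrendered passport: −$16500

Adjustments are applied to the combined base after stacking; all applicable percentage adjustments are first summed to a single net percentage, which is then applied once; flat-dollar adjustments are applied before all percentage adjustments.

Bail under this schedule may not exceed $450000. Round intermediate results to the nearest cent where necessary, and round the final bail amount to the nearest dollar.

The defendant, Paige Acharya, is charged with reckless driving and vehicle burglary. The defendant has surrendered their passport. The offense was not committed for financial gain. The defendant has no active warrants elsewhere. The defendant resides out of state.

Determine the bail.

$11600

Base amounts from the schedule: reckless driving $2750; vehicle burglary $1100.
Stacking rule: highest base plus $21000 per additional charge. Highest is reckless driving at $2750; 1 additional charge → +$21000. Combined base = $23750.
Defendant has surrendered passport (−$16500 flat): $23750 − $16500 = $7250.
Defendant has an out-of-state residence (+60%): $7250 × 1.6 = $11600.
$11600 is within the $450000 maximum.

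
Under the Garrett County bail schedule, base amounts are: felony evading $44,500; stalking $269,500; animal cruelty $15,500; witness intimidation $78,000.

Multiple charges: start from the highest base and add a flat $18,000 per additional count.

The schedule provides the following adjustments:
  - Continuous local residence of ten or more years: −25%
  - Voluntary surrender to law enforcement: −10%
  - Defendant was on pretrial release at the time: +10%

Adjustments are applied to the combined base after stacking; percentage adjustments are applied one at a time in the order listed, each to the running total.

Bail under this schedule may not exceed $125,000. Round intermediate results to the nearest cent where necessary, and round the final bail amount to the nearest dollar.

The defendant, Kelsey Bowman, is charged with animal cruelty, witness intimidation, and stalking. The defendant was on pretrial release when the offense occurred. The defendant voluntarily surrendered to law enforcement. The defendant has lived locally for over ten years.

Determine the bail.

$125,000

Base amounts from the schedule: animal cruelty $15,500; witness intimidation $78,000; stalking $269,500.
Stacking rule: highest base plus $18,000 per additional charge. Highest is stalking at $269,500; 2 additional charges → +$36,000. Combined base = $305,500.
Continuous local residence of ten or more years (−25%): $305,500 × 0.75 = $229,125.
Voluntary surrender to law enforcement (−10%): $229,125 × 0.9 = $206,212.50.
Defendant was on pretrial release at the time (+10%): $206,212.50 × 1.1 = $226,833.75.
Result $226,833.75 exceeds the maximum of $125,000; bail is capped at $125,000.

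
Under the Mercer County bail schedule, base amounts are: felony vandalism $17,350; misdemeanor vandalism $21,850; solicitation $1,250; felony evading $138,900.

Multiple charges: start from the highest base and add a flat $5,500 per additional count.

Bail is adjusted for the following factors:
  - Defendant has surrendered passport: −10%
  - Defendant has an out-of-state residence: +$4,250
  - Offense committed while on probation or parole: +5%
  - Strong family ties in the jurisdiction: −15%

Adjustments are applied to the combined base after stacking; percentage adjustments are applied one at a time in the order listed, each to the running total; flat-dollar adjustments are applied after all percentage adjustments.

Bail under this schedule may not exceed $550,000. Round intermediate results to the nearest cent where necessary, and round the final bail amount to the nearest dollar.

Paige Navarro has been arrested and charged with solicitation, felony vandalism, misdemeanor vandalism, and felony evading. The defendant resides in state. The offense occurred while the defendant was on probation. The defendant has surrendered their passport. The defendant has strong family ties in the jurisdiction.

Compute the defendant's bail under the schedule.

Base amounts from the schedule: solicitation $1,250; felony vandalism $17,350; misdemeanor vandalism $21,850; felony evading $138,900.
Stacking rule: highest base plus $5,500 per additional charge. Highest is felony evading at $138,900; 3 additional charges → +$16,500. Combined base = $155,400.
Defendant has surrendered passport (−10%): $155,400 × 0.9 = $139,860.
Offense committed while on probation or parole (+5%): $139,860 × 1.05 = $146,853.
Strong family ties in the jurisdiction (−15%): $146,853 × 0.85 = $124,825.05.
$124,825.05 is within the $550,000 maximum.
Rounded to the nearest dollar: $124,825.

$124,825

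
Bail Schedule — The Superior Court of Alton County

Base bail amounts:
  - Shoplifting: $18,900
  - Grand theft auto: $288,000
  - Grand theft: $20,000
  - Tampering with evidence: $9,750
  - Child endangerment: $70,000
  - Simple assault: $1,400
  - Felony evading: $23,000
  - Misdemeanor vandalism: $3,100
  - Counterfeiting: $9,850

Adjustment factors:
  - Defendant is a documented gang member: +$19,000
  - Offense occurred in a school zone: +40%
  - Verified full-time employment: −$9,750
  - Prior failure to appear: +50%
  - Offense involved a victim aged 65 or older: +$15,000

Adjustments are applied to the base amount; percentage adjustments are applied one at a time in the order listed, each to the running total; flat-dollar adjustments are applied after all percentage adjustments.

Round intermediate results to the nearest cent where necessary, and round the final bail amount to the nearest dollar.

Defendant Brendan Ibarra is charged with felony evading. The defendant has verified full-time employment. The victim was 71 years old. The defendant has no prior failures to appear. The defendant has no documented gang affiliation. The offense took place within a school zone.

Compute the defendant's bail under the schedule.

Base amounts from the schedule: felony evading $23,000.
Single charge. Combined base = $23,000.
Offense occurred in a school zone (+40%): $23,000 × 1.4 = $32,200.
Verified full-time employment (−$9,750 flat): $32,200 − $9,750 = $22,450.
Offense involved a victim aged 65 or older (+$15,000 flat): $22,450 + $15,000 = $37,450.

$37,450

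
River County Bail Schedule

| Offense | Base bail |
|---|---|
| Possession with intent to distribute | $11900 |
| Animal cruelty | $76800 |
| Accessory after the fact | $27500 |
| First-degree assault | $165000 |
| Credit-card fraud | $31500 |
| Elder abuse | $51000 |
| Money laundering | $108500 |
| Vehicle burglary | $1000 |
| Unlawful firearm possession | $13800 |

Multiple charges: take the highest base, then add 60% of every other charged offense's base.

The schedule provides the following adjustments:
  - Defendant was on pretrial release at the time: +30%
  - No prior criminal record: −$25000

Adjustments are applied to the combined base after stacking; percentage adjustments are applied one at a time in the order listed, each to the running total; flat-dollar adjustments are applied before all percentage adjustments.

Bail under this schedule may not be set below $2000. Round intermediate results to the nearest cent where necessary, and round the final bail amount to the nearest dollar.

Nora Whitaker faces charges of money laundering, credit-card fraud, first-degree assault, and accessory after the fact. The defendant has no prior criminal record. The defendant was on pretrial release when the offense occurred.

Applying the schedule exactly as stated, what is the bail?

Base amounts from the schedule: money laundering $108500; credit-card fraud $31500; first-degree assault $165000; accessory after the fact $27500.
Stacking rule: highest base plus 60% of each additional charge. Highest is first-degree assault at $165000. Additional: $108500 × 60% = $65100; $31500 × 60% = $18900; $27500 × 60% = $16500. Combined base = $165000 + $100500 = $265500.
No prior criminal record (−$25000 flat): $265500 − $25000 = $240500.
Defendant was on pretrial release at the time (+30%): $240500 × 1.3 = $312650.
$312650 is at or above the $2000 minimum.

$312650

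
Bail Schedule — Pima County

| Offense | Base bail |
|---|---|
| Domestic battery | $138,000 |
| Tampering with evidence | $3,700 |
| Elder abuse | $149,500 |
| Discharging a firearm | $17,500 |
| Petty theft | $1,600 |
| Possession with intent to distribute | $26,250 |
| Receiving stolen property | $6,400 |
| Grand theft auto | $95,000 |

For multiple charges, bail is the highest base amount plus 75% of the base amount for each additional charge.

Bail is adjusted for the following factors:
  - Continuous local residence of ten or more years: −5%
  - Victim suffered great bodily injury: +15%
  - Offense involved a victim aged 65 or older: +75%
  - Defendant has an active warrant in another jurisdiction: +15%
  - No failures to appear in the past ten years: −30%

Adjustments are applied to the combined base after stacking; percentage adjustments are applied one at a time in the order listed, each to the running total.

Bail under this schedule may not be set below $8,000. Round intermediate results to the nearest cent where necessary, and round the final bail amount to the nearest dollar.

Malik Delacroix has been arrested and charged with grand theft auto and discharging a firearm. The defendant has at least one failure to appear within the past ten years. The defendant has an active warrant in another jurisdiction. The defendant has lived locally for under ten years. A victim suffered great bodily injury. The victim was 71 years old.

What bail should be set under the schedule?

Base amounts from the schedule: grand theft auto $95,000; discharging a firearm $17,500.
Stacking rule: highest base plus 75% of each additional charge. Highest is grand theft auto at $95,000. Additional: $17,500 × 75% = $13,125. Combined base = $95,000 + $13,125 = $108,125.
Victim suffered great bodily injury (+15%): $108,125 × 1.15 = $124,343.75.
Offense involved a victim aged 65 or older (+75%): $124,343.75 × 1.75 = $217,601.56.
Defendant has an active warrant in another jurisdiction (+15%): $217,601.56 × 1.15 = $250,241.79.
$250,241.79 is at or above the $8,000 minimum.
Rounded to the nearest dollar: $250,242.

$250,242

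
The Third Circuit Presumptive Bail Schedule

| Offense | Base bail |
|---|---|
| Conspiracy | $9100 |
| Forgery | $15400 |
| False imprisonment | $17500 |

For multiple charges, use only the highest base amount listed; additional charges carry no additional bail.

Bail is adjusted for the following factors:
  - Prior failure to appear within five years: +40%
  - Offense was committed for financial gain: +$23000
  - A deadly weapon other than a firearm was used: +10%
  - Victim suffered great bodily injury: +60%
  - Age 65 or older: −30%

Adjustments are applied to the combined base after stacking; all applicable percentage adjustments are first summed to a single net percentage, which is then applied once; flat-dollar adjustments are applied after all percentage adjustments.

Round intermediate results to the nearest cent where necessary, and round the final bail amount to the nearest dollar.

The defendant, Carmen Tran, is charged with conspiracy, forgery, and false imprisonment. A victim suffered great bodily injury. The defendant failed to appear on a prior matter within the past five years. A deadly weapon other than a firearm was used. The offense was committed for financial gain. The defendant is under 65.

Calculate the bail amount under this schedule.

Base amounts from the schedule: conspiracy $9100; forgery $15400; false imprisonment $17500.
Stacking rule: use the highest base only. Highest is false imprisonment at $17500. Combined base = $17500.
Net percentage adjustment: +40% +10% +60% = +110%. $17500 × 2.1 = $36750.
Offense was committed for financial gain (+$23000 flat): $36750 + $23000 = $59750.

$59750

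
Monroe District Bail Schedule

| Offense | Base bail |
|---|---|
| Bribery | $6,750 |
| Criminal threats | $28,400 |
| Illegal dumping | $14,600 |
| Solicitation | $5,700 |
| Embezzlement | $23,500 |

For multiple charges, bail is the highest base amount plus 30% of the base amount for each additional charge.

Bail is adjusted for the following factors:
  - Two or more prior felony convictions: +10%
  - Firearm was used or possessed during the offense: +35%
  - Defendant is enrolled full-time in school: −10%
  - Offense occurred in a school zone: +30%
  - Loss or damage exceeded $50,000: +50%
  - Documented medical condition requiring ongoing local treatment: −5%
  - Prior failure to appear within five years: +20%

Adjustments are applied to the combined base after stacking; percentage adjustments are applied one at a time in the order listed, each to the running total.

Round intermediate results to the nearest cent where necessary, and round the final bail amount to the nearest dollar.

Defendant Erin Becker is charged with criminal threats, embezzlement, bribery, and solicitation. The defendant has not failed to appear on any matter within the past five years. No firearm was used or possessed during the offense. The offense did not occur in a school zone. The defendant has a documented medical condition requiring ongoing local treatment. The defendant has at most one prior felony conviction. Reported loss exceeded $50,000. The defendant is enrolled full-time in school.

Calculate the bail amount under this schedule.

$50,255

Base amounts from the schedule: criminal threats $28,400; embezzlement $23,500; bribery $6,750; solicitation $5,700.
Stacking rule: highest base plus 30% of each additional charge. Highest is criminal threats at $28,400. Additional: $23,500 × 30% = $7,050; $6,750 × 30% = $2,025; $5,700 × 30% = $1,710. Combined base = $28,400 + $10,785 = $39,185.
Defendant is enrolled full-time in school (−10%): $39,185 × 0.9 = $35,266.50.
Loss or damage exceeded $50,000 (+50%): $35,266.50 × 1.5 = $52,899.75.
Documented medical condition requiring ongoing local treatment (−5%): $52,899.75 × 0.95 = $50,254.76.
Rounded to the nearest dollar: $50,255.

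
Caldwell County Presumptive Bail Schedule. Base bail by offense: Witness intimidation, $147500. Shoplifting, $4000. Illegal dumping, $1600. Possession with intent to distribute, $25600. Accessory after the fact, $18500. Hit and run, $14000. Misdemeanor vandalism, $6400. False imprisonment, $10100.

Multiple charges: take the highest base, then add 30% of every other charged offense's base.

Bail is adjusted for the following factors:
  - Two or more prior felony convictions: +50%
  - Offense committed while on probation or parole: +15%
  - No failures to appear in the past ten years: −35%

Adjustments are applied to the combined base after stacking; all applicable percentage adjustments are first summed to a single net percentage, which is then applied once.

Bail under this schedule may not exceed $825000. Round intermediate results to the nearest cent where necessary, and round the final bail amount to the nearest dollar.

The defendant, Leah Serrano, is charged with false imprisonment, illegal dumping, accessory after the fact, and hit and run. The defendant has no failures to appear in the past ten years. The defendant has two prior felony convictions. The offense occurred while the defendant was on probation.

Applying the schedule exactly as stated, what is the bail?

Base amounts from the schedule: false imprisonment $10100; illegal dumping $1600; accessory after the fact $18500; hit and run $14000.
Stacking rule: highest base plus 30% of each additional charge. Highest is accessory after the fact at $18500. Additional: $10100 × 30% = $3030; $1600 × 30% = $480; $14000 × 30% = $4200. Combined base = $18500 + $7710 = $26210.
Net percentage adjustment: +50% +15% −35% = +30%. $26210 × 1.3 = $34073.
$34073 is within the $825000 maximum.

$34073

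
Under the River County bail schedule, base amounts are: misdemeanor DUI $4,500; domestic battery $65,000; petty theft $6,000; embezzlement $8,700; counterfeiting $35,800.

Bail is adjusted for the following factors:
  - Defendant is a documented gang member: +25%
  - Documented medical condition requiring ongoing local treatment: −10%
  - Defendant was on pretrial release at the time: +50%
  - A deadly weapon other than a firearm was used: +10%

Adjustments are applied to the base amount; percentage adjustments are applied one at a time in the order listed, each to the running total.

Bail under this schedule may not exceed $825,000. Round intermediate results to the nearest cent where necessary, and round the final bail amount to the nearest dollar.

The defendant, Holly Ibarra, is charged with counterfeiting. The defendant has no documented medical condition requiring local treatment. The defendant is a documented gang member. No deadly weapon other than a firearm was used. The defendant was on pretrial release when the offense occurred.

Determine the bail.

$67,125

Base amounts from the schedule: counterfeiting $35,800.
Single charge. Combined base = $35,800.
Defendant is a documented gang member (+25%): $35,800 × 1.25 = $44,750.
Defendant was on pretrial release at the time (+50%): $44,750 × 1.5 = $67,125.
$67,125 is within the $825,000 maximum.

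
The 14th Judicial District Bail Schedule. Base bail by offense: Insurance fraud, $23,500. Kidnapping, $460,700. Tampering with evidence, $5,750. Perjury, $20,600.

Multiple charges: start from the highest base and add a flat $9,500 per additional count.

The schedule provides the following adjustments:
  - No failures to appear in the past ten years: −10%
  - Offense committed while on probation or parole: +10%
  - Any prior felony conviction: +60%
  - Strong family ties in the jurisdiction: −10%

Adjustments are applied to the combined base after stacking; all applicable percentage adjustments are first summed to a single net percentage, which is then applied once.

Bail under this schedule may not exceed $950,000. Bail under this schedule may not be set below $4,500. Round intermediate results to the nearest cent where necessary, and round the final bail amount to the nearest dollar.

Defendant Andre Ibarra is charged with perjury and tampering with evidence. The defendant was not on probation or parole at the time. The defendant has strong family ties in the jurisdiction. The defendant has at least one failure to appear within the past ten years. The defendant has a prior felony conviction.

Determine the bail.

Base amounts from the schedule: perjury $20,600; tampering with evidence $5,750.
Stacking rule: highest base plus $9,500 per additional charge. Highest is perjury at $20,600; 1 additional charge → +$9,500. Combined base = $30,100.
Net percentage adjustment: +60% −10% = +50%. $30,100 × 1.5 = $45,150.
$45,150 is within the $950,000 maximum.
$45,150 is at or above the $4,500 minimum.

$45,150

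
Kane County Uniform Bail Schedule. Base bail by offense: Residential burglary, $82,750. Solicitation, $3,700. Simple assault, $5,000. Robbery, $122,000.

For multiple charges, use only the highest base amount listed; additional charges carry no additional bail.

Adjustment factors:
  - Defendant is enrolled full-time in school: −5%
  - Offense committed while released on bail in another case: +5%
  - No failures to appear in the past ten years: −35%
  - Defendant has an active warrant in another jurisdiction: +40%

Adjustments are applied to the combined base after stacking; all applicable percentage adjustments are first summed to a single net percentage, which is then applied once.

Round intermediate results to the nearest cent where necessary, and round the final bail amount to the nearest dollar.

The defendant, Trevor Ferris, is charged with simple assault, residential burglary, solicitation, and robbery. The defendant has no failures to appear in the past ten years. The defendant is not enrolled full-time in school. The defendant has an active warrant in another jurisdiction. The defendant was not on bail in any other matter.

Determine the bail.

Base amounts from the schedule: simple assault $5,000; residential burglary $82,750; solicitation $3,700; robbery $122,000.
Stacking rule: use the highest base only. Highest is robbery at $122,000. Combined base = $122,000.
Net percentage adjustment: −35% +40% = +5%. $122,000 × 1.05 = $128,100.

$128,100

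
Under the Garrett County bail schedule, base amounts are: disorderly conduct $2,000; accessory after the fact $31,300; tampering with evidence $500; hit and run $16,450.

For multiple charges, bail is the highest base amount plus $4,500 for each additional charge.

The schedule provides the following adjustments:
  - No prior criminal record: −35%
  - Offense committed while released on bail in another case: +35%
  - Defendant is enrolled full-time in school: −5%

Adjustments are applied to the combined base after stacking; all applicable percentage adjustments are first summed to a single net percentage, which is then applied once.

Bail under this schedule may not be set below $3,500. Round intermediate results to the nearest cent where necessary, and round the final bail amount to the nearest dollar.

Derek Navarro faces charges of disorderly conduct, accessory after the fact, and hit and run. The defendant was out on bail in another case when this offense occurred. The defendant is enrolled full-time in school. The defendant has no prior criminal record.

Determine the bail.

$38,285

Base amounts from the schedule: disorderly conduct $2,000; accessory after the fact $31,300; hit and run $16,450.
Stacking rule: highest base plus $4,500 per additional charge. Highest is accessory after the fact at $31,300; 2 additional charges → +$9,000. Combined base = $40,300.
Net percentage adjustment: −35% +35% −5% = −5%. $40,300 × 0.95 = $38,285.
$38,285 is at or above the $3,500 minimum.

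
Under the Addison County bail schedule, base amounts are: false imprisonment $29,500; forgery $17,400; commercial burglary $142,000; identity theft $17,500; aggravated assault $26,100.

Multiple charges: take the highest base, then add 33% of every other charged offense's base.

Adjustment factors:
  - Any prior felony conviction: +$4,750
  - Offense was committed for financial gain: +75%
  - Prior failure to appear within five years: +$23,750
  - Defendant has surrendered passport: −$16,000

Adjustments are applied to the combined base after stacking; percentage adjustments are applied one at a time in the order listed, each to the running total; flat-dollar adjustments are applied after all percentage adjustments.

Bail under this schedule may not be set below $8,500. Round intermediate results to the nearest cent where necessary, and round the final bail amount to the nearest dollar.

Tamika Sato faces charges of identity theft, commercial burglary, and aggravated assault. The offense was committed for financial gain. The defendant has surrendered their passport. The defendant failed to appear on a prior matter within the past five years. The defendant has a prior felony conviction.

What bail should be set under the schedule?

$286,179

Base amounts from the schedule: identity theft $17,500; commercial burglary $142,000; aggravated assault $26,100.
Stacking rule: highest base plus 33% of each additional charge. Highest is commercial burglary at $142,000. Additional: $17,500 × 33% = $5,775; $26,100 × 33% = $8,613. Combined base = $142,000 + $14,388 = $156,388.
Offense was committed for financial gain (+75%): $156,388 × 1.75 = $273,679.
Any prior felony conviction (+$4,750 flat): $273,679 + $4,750 = $278,429.
Prior failure to appear within five years (+$23,750 flat): $278,429 + $23,750 = $302,179.
Defendant has surrendered passport (−$16,000 flat): $302,179 − $16,000 = $286,179.
$286,179 is at or above the $8,500 minimum.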